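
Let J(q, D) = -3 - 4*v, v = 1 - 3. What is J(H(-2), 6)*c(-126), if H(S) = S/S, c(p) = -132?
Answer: -660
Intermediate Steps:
v = -2
H(S) = 1
J(q, D) = 5 (J(q, D) = -3 - 4*(-2) = -3 + 8 = 5)
J(H(-2), 6)*c(-126) = 5*(-132) = -660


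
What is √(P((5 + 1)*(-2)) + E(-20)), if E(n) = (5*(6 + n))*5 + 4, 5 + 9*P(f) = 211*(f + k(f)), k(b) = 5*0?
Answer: I*√5651/3 ≈ 25.058*I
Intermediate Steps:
k(b) = 0
P(f) = -5/9 + 211*f/9 (P(f) = -5/9 + (211*(f + 0))/9 = -5/9 + (211*f)/9 = -5/9 + 211*f/9)
E(n) = 154 + 25*n (E(n) = (30 + 5*n)*5 + 4 = (150 + 25*n) + 4 = 154 + 25*n)
√(P((5 + 1)*(-2)) + E(-20)) = √((-5/9 + 211*((5 + 1)*(-2))/9) + (154 + 25*(-20))) = √((-5/9 + 211*(6*(-2))/9) + (154 - 500)) = √((-5/9 + (211/9)*(-12)) - 346) = √((-5/9 - 844/3) - 346) = √(-2537/9 - 346) = √(-5651/9) = I*√5651/3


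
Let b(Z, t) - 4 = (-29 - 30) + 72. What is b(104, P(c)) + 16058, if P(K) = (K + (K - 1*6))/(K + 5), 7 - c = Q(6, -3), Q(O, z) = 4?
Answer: 16075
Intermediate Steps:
c = 3 (c = 7 - 1*4 = 7 - 4 = 3)
P(K) = (-6 + 2*K)/(5 + K) (P(K) = (K + (K - 6))/(5 + K) = (K + (-6 + K))/(5 + K) = (-6 + 2*K)/(5 + K))
b(Z, t) = 17 (b(Z, t) = 4 + ((-29 - 30) + 72) = 4 + (-59 + 72) = 4 + 13 = 17)
b(104, P(c)) + 16058 = 17 + 16058 = 16075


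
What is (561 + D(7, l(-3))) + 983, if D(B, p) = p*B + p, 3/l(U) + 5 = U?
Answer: 1541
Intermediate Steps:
l(U) = 3/(-5 + U)
D(B, p) = p + B*p (D(B, p) = B*p + p = p + B*p)
(561 + D(7, l(-3))) + 983 = (561 + (3/(-5 - 3))*(1 + 7)) + 983 = (561 + (3/(-8))*8) + 983 = (561 + (3*(-⅛))*8) + 983 = (561 - 3/8*8) + 983 = (561 - 3) + 983 = 558 + 983 = 1541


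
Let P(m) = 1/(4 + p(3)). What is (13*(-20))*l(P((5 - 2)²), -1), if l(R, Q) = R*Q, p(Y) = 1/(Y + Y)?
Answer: 312/5 ≈ 62.400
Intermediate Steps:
p(Y) = 1/(2*Y)
P(m) = 6/25 (P(m) = 1/(4 + (½)/3) = 1/(4 + (½)*(⅓)) = 1/(4 + ⅙) = 1/(25/6) = 6/25)
l(R, Q) = Q*R
(13*(-20))*l(P((5 - 2)²), -1) = (13*(-20))*(-1*6/25) = -260*(-6/25) = 312/5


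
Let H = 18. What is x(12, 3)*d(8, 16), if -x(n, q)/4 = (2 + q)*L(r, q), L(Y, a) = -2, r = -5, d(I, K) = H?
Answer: 720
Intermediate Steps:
d(I, K) = 18
x(n, q) = 16 + 8*q (x(n, q) = -4*(2 + q)*(-2) = -4*(-4 - 2*q) = 16 + 8*q)
x(12, 3)*d(8, 16) = (16 + 8*3)*18 = (16 + 24)*18 = 40*18 = 720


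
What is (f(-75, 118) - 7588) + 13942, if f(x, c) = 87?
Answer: 6441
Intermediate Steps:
(f(-75, 118) - 7588) + 13942 = (87 - 7588) + 13942 = -7501 + 13942 = 6441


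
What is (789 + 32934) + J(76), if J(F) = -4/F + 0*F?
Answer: 640736/19 ≈ 33723.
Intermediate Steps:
J(F) = -4/F (J(F) = -4/F + 0 = -4/F)
(789 + 32934) + J(76) = (789 + 32934) - 4/76 = 33723 - 4*1/76 = 33723 - 1/19 = 640736/19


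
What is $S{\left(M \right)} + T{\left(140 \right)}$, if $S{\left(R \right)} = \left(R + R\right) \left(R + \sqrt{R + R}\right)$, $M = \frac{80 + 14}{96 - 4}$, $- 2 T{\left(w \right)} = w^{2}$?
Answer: $- \frac{10366191}{1058} + \frac{47 \sqrt{1081}}{529} \approx -9795.0$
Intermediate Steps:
$T{\left(w \right)} = - \frac{w^{2}}{2}$
$M = \frac{47}{46}$ ($M = \frac{94}{92} = 94 \cdot \frac{1}{92} = \frac{47}{46} \approx 1.0217$)
$S{\left(R \right)} = 2 R \left(R + \sqrt{2} \sqrt{R}\right)$ ($S{\left(R \right)} = 2 R \left(R + \sqrt{2 R}\right) = 2 R \left(R + \sqrt{2} \sqrt{R}\right)$)
$S{\left(M \right)} + T{\left(140 \right)} = \left(2 \left(\frac{47}{46}\right)^{2} + 2 \sqrt{2} \left(\frac{47}{46}\right)^{\frac{3}{2}}\right) - \frac{140^{2}}{2} = \left(2 \cdot \frac{2209}{2116} + 2 \sqrt{2} \frac{47 \sqrt{2162}}{2116}\right) - 9800 = \left(\frac{2209}{1058} + \frac{47 \sqrt{1081}}{529}\right) - 9800 = - \frac{10366191}{1058} + \frac{47 \sqrt{1081}}{529}$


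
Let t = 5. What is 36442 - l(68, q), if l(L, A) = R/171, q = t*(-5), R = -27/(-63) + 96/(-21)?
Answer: 43621103/1197 ≈ 36442.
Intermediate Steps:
R = -29/7 (R = -27*(-1/63) + 96*(-1/21) = 3/7 - 32/7 = -29/7 ≈ -4.1429)
q = -25 (q = 5*(-5) = -25)
l(L, A) = -29/1197 (l(L, A) = -29/7/171 = -29/7*1/171 = -29/1197)
36442 - l(68, q) = 36442 - 1*(-29/1197) = 36442 + 29/1197 = 43621103/1197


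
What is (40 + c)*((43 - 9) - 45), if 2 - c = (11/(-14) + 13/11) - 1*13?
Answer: -8409/14 ≈ -600.64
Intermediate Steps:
c = 2249/154 (c = 2 - ((11/(-14) + 13/11) - 1*13) = 2 - ((11*(-1/14) + 13*(1/11)) - 13) = 2 - ((-11/14 + 13/11) - 13) = 2 - (61/154 - 13) = 2 - 1*(-1941/154) = 2 + 1941/154 = 2249/154 ≈ 14.604)
(40 + c)*((43 - 9) - 45) = (40 + 2249/154)*((43 - 9) - 45) = 8409*(34 - 45)/154 = (8409/154)*(-11) = -8409/14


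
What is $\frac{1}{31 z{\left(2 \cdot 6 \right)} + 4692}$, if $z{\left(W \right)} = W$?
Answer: $\frac{1}{5064} \approx 0.00019747$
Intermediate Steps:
$\frac{1}{31 z{\left(2 \cdot 6 \right)} + 4692} = \frac{1}{31 \cdot 2 \cdot 6 + 4692} = \frac{1}{31 \cdot 12 + 4692} = \frac{1}{372 + 4692} = \frac{1}{5064}$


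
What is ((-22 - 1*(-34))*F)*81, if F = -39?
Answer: -37908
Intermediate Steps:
((-22 - 1*(-34))*F)*81 = ((-22 - 1*(-34))*(-39))*81 = ((-22 + 34)*(-39))*81 = (12*(-39))*81 = -468*81 = -37908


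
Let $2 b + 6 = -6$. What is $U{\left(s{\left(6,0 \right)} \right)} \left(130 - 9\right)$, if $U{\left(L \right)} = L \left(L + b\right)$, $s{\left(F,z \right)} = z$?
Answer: $0$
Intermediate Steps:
$b = -6$ ($b = -3 + \frac{1}{2} \left(-6\right) = -3 - 3 = -6$)
$U{\left(L \right)} = L \left(-6 + L\right)$ ($U{\left(L \right)} = L \left(L - 6\right) = L \left(-6 + L\right)$)
$U{\left(s{\left(6,0 \right)} \right)} \left(130 - 9\right) = 0 \left(-6 + 0\right) \left(130 - 9\right) = 0 \left(-6\right) 121 = 0 \cdot 121 = 0$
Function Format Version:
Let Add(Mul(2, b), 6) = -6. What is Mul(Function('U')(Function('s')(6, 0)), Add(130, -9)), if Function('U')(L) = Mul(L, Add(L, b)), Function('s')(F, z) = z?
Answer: 0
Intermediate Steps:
b = -6 (b = Add(-3, Mul(Rational(1, 2), -6)) = Add(-3, -3) = -6)
Function('U')(L) = Mul(L, Add(-6, L)) (Function('U')(L) = Mul(L, Add(L, -6)) = Mul(L, Add(-6, L)))
Mul(Function('U')(Function('s')(6, 0)), Add(130, -9)) = Mul(Mul(0, Add(-6, 0)), Add(130, -9)) = Mul(Mul(0, -6), 121) = Mul(0, 121) = 0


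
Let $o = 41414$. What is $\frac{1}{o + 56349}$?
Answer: $\frac{1}{97763} \approx 1.0229 \cdot 10^{-5}$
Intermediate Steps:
$\frac{1}{o + 56349} = \frac{1}{41414 + 56349} = \frac{1}{97763}$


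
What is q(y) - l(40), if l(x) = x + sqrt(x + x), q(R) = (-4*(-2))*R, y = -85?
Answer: -720 - 4*sqrt(5) ≈ -728.94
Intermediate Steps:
q(R) = 8*R
l(x) = x + sqrt(2)*sqrt(x) (l(x) = x + sqrt(2*x) = x + sqrt(2)*sqrt(x))
q(y) - l(40) = 8*(-85) - (40 + sqrt(2)*sqrt(40)) = -680 - (40 + sqrt(2)*(2*sqrt(10))) = -680 - (40 + 4*sqrt(5)) = -680 + (-40 - 4*sqrt(5)) = -720 - 4*sqrt(5)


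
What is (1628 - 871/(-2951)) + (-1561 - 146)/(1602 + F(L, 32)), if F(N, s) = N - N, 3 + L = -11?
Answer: 197249519/121218 ≈ 1627.2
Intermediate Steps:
L = -14 (L = -3 - 11 = -14)
F(N, s) = 0
(1628 - 871/(-2951)) + (-1561 - 146)/(1602 + F(L, 32)) = (1628 - 871/(-2951)) + (-1561 - 146)/(1602 + 0) = (1628 - 871*(-1/2951)) - 1707/1602 = (1628 + 67/227) - 1707*1/1602 = 369623/227 - 569/534 = 197249519/121218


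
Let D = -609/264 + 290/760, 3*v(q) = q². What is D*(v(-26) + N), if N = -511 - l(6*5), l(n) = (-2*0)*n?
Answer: 919561/1672 ≈ 549.98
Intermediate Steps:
v(q) = q²/3
l(n) = 0 (l(n) = 0*n = 0)
N = -511 (N = -511 - 1*0 = -511 + 0 = -511)
D = -3219/1672 (D = -609*1/264 + 290*(1/760) = -203/88 + 29/76 = -3219/1672 ≈ -1.9252)
D*(v(-26) + N) = -3219*((⅓)*(-26)² - 511)/1672 = -3219*((⅓)*676 - 511)/1672 = -3219*(676/3 - 511)/1672 = -3219/1672*(-857/3) = 919561/1672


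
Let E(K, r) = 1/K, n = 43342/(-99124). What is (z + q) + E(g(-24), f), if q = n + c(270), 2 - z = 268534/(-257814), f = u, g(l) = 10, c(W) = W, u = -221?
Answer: 4355694054946/15972221835 ≈ 272.70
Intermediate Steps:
n = -21671/49562 (n = 43342*(-1/99124) = -21671/49562 ≈ -0.43725)
f = -221
z = 392081/128907 (z = 2 - 268534/(-257814) = 2 - 268534*(-1)/257814 = 2 - 1*(-134267/128907) = 2 + 134267/128907 = 392081/128907 ≈ 3.0416)
q = 13360069/49562 (q = -21671/49562 + 270 = 13360069/49562 ≈ 269.56)
(z + q) + E(g(-24), f) = (392081/128907 + 13360069/49562) + 1/10 = 1741638733105/6388888734 + 1/10 = 4355694054946/15972221835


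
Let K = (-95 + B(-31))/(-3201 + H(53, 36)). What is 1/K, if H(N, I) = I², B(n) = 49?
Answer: 1905/46 ≈ 41.413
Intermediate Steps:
K = 46/1905 (K = (-95 + 49)/(-3201 + 36²) = -46/(-3201 + 1296) = -46/(-1905) = -46*(-1/1905) = 46/1905 ≈ 0.024147)
1/K = 1/(46/1905) = 1905/46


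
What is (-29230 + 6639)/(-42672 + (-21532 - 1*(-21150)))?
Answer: 1189/2266 ≈ 0.52471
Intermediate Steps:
(-29230 + 6639)/(-42672 + (-21532 - 1*(-21150))) = -22591/(-42672 + (-21532 + 21150)) = -22591/(-42672 - 382) = -22591/(-43054) = -22591*(-1/43054) = 1189/2266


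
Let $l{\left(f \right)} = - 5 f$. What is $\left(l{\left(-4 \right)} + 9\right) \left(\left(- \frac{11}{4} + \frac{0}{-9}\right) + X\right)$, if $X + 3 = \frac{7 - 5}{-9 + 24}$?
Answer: $- \frac{9773}{60} \approx -162.88$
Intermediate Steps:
$X = - \frac{43}{15}$ ($X = -3 + \frac{7 - 5}{-9 + 24} = -3 + \frac{2}{15} = - \frac{43}{15} \approx -2.8667$)
$\left(l{\left(-4 \right)} + 9\right) \left(\left(- \frac{11}{4} + \frac{0}{-9}\right) + X\right) = \left(\left(-5\right) \left(-4\right) + 9\right) \left(\left(- \frac{11}{4} + \frac{0}{-9}\right) - \frac{43}{15}\right) = \left(20 + 9\right) \left(\left(\left(-11\right) \frac{1}{4} + 0 \left(- \frac{1}{9}\right)\right) - \frac{43}{15}\right) = 29 \left(\left(- \frac{11}{4} + 0\right) - \frac{43}{15}\right) = 29 \left(- \frac{11}{4} - \frac{43}{15}\right) = 29 \left(- \frac{337}{60}\right) = - \frac{9773}{60}$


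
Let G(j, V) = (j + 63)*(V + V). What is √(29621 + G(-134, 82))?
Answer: √17977 ≈ 134.08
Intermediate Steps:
G(j, V) = 2*V*(63 + j) (G(j, V) = (63 + j)*(2*V) = 2*V*(63 + j))
√(29621 + G(-134, 82)) = √(29621 + 2*82*(63 - 134)) = √(29621 + 2*82*(-71)) = √(29621 - 11644) = √17977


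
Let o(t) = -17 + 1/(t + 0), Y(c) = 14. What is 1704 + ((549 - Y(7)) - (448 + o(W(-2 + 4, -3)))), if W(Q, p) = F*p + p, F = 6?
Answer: 37969/21 ≈ 1808.0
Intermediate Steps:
W(Q, p) = 7*p (W(Q, p) = 6*p + p = 7*p)
o(t) = -17 + 1/t
1704 + ((549 - Y(7)) - (448 + o(W(-2 + 4, -3)))) = 1704 + ((549 - 1*14) - (448 + (-17 + 1/(7*(-3))))) = 1704 + ((549 - 14) - (448 + (-17 + 1/(-21)))) = 1704 + (535 - (448 + (-17 - 1/21))) = 1704 + (535 - (448 - 358/21)) = 1704 + (535 - 1*9050/21) = 1704 + (535 - 9050/21) = 1704 + 2185/21 = 37969/21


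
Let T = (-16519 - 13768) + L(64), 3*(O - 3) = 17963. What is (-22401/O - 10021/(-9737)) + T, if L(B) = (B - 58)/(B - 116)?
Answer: -5300518465209/174993364 ≈ -30290.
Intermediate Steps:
L(B) = (-58 + B)/(-116 + B)
O = 17972/3 (O = 3 + (⅓)*17963 = 3 + 17963/3 = 17972/3 ≈ 5990.7)
T = -787465/26 (T = (-16519 - 13768) + (-58 + 64)/(-116 + 64) = -30287 + 6/(-52) = -30287 - 1/52*6 = -30287 - 3/26 = -787465/26 ≈ -30287.)
(-22401/O - 10021/(-9737)) + T = (-22401/17972/3 - 10021/(-9737)) - 787465/26 = (-22401*3/17972 - 10021*(-1/9737)) - 787465/26 = (-67203/17972 + 10021/9737) - 787465/26 = -474258199/174993364 - 787465/26 = -5300518465209/174993364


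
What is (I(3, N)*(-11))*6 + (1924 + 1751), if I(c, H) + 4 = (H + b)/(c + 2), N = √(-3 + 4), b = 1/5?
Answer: 98079/25 ≈ 3923.2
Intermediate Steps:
b = ⅕ (b = 1*(⅕) = ⅕ ≈ 0.20000)
N = 1 (N = √1 = 1)
I(c, H) = -4 + (⅕ + H)/(2 + c) (I(c, H) = -4 + (H + ⅕)/(c + 2) = -4 + (⅕ + H)/(2 + c))
(I(3, N)*(-11))*6 + (1924 + 1751) = (((-39/5 + 1 - 4*3)/(2 + 3))*(-11))*6 + (1924 + 1751) = (((-39/5 + 1 - 12)/5)*(-11))*6 + 3675 = (((⅕)*(-94/5))*(-11))*6 + 3675 = -94/25*(-11)*6 + 3675 = (1034/25)*6 + 3675 = 6204/25 + 3675 = 98079/25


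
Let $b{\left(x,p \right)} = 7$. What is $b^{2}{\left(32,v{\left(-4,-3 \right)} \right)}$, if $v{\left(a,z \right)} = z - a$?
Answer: $49$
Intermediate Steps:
$b^{2}{\left(32,v{\left(-4,-3 \right)} \right)} = 7^{2} = 49$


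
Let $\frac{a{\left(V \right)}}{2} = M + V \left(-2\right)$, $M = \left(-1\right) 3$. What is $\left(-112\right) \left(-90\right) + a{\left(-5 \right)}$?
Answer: $10094$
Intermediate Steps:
$M = -3$
$a{\left(V \right)} = -6 - 4 V$ ($a{\left(V \right)} = 2 \left(-3 + V \left(-2\right)\right) = 2 \left(-3 - 2 V\right) = -6 - 4 V$)
$\left(-112\right) \left(-90\right) + a{\left(-5 \right)} = \left(-112\right) \left(-90\right) - -14 = 10080 + \left(-6 + 20\right) = 10080 + 14 = 10094$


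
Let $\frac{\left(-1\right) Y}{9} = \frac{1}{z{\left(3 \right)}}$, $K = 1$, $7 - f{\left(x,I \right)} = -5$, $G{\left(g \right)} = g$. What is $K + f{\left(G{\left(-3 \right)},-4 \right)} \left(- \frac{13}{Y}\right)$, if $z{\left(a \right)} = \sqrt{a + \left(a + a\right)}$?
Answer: $53$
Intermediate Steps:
$f{\left(x,I \right)} = 12$ ($f{\left(x,I \right)} = 7 - -5 = 7 + 5 = 12$)
$z{\left(a \right)} = \sqrt{3} \sqrt{a}$ ($z{\left(a \right)} = \sqrt{a + 2 a} = \sqrt{3 a} = \sqrt{3} \sqrt{a}$)
$Y = -3$ ($Y = - \frac{9}{\sqrt{3} \sqrt{3}} = - \frac{9}{3} = \left(-9\right) \frac{1}{3} = -3$)
$K + f{\left(G{\left(-3 \right)},-4 \right)} \left(- \frac{13}{Y}\right) = 1 + 12 \left(- \frac{13}{-3}\right) = 1 + 12 \left(\left(-13\right) \left(- \frac{1}{3}\right)\right) = 1 + 12 \cdot \frac{13}{3} = 1 + 52 = 53$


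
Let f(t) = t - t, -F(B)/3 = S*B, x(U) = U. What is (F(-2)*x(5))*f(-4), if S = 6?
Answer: 0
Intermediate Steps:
F(B) = -18*B
f(t) = 0
(F(-2)*x(5))*f(-4) = (-18*(-2)*5)*0 = (36*5)*0 = 180*0 = 0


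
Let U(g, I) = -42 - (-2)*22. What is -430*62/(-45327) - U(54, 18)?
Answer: -63994/45327 ≈ -1.4118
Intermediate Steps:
U(g, I) = 2 (U(g, I) = -42 - 1*(-44) = -42 + 44 = 2)
-430*62/(-45327) - U(54, 18) = -430*62/(-45327) - 1*2 = -26660*(-1/45327) - 2 = 26660/45327 - 2 = -63994/45327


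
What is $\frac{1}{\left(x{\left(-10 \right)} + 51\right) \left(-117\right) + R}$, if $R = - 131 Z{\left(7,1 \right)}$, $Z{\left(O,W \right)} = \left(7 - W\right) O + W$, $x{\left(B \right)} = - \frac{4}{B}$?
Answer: $- \frac{5}{58234} \approx -8.586 \cdot 10^{-5}$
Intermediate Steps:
$Z{\left(O,W \right)} = W + O \left(7 - W\right)$ ($Z{\left(O,W \right)} = O \left(7 - W\right) + W = W + O \left(7 - W\right)$)
$R = -5633$ ($R = - 131 \left(1 + 7 \cdot 7 - 7 \cdot 1\right) = - 131 \left(1 + 49 - 7\right) = \left(-131\right) 43 = -5633$)
$\frac{1}{\left(x{\left(-10 \right)} + 51\right) \left(-117\right) + R} = \frac{1}{\left(- \frac{4}{-10} + 51\right) \left(-117\right) - 5633} = \frac{1}{\left(\left(-4\right) \left(- \frac{1}{10}\right) + 51\right) \left(-117\right) - 5633} = \frac{1}{\left(\frac{2}{5} + 51\right) \left(-117\right) - 5633} = \frac{1}{\frac{257}{5} \left(-117\right) - 5633} = \frac{1}{- \frac{30069}{5} - 5633} = \frac{1}{- \frac{58234}{5}} = - \frac{5}{58234}$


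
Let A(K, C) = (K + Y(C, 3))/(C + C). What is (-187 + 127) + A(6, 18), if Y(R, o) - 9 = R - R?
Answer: -715/12 ≈ -59.583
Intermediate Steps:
Y(R, o) = 9 (Y(R, o) = 9 + (R - R) = 9 + 0 = 9)
A(K, C) = (9 + K)/(2*C) (A(K, C) = (K + 9)/(C + C) = (9 + K)/((2*C)) = (9 + K)*(1/(2*C)) = (9 + K)/(2*C))
(-187 + 127) + A(6, 18) = (-187 + 127) + (½)*(9 + 6)/18 = -60 + (½)*(1/18)*15 = -60 + 5/12 = -715/12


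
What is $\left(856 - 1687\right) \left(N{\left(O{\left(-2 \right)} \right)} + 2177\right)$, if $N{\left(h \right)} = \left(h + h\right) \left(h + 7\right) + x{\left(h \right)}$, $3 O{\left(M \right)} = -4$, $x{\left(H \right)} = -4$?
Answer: $- \frac{5379617}{3} \approx -1.7932 \cdot 10^{6}$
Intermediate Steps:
$O{\left(M \right)} = - \frac{4}{3}$ ($O{\left(M \right)} = \frac{1}{3} \left(-4\right) = - \frac{4}{3}$)
$N{\left(h \right)} = -4 + 2 h \left(7 + h\right)$ ($N{\left(h \right)} = \left(h + h\right) \left(h + 7\right) - 4 = 2 h \left(7 + h\right) - 4 = -4 + 2 h \left(7 + h\right)$)
$\left(856 - 1687\right) \left(N{\left(O{\left(-2 \right)} \right)} + 2177\right) = \left(856 - 1687\right) \left(\left(-4 + 2 \left(- \frac{4}{3}\right)^{2} + 14 \left(- \frac{4}{3}\right)\right) + 2177\right) = - 831 \left(\left(-4 + 2 \cdot \frac{16}{9} - \frac{56}{3}\right) + 2177\right) = - 831 \left(\left(-4 + \frac{32}{9} - \frac{56}{3}\right) + 2177\right) = - 831 \left(- \frac{172}{9} + 2177\right) = \left(-831\right) \frac{19421}{9} = - \frac{5379617}{3}$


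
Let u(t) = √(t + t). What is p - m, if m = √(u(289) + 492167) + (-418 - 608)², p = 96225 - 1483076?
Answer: -2439527 - √(492167 + 17*√2) ≈ -2.4402e+6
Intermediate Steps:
u(t) = √2*√t (u(t) = √(2*t) = √2*√t)
p = -1386851
m = 1052676 + √(492167 + 17*√2) (m = √(√2*√289 + 492167) + (-418 - 608)² = √(√2*17 + 492167) + (-1026)² = √(17*√2 + 492167) + 1052676 = √(492167 + 17*√2) + 1052676 = 1052676 + √(492167 + 17*√2) ≈ 1.0534e+6)
p - m = -1386851 - (1052676 + √(492167 + 17*√2)) = -1386851 + (-1052676 - √(492167 + 17*√2)) = -2439527 - √(492167 + 17*√2)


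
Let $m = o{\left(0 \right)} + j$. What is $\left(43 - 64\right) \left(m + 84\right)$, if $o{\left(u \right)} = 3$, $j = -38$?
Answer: $-1029$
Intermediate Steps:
$m = -35$ ($m = 3 - 38 = -35$)
$\left(43 - 64\right) \left(m + 84\right) = \left(43 - 64\right) \left(-35 + 84\right) = \left(-21\right) 49 = -1029$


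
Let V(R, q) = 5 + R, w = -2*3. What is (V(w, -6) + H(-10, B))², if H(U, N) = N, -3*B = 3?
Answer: 4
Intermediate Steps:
B = -1 (B = -⅓*3 = -1)
w = -6
(V(w, -6) + H(-10, B))² = ((5 - 6) - 1)² = (-1 - 1)² = (-2)² = 4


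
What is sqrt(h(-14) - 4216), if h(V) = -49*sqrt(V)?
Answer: sqrt(-4216 - 49*I*sqrt(14)) ≈ 1.411 - 64.946*I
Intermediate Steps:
sqrt(h(-14) - 4216) = sqrt(-49*I*sqrt(14) - 4216) = sqrt(-4216 - 49*I*sqrt(14))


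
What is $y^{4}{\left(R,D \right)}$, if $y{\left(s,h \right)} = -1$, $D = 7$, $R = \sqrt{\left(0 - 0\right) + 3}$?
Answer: $1$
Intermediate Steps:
$R = \sqrt{3}$ ($R = \sqrt{\left(0 + 0\right) + 3} = \sqrt{0 + 3} = \sqrt{3} \approx 1.732$)
$y^{4}{\left(R,D \right)} = \left(-1\right)^{4} = 1$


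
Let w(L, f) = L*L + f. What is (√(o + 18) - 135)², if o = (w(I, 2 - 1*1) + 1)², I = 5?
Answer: 18972 - 810*√83 ≈ 11593.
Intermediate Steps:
w(L, f) = f + L² (w(L, f) = L² + f = f + L²)
o = 729 (o = (((2 - 1*1) + 5²) + 1)² = (((2 - 1) + 25) + 1)² = ((1 + 25) + 1)² = (26 + 1)² = 27² = 729)
(√(o + 18) - 135)² = (√(729 + 18) - 135)² = (√747 - 135)² = (3*√83 - 135)² = (-135 + 3*√83)²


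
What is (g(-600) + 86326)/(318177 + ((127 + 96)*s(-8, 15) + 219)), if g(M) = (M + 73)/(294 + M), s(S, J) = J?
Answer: 1553899/5791338 ≈ 0.26831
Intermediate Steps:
g(M) = (73 + M)/(294 + M)
(g(-600) + 86326)/(318177 + ((127 + 96)*s(-8, 15) + 219)) = ((73 - 600)/(294 - 600) + 86326)/(318177 + ((127 + 96)*15 + 219)) = (-527/(-306) + 86326)/(318177 + (223*15 + 219)) = (-1/306*(-527) + 86326)/(318177 + (3345 + 219)) = (31/18 + 86326)/(318177 + 3564) = (1553899/18)/321741 = (1553899/18)*(1/321741) = 1553899/5791338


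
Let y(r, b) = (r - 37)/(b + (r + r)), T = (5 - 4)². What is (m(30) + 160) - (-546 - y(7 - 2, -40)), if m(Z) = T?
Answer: 10621/15 ≈ 708.07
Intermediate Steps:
T = 1 (T = 1² = 1)
m(Z) = 1
y(r, b) = (-37 + r)/(b + 2*r)
(m(30) + 160) - (-546 - y(7 - 2, -40)) = (1 + 160) - (-546 - (-37 + (7 - 2))/(-40 + 2*(7 - 2))) = 161 - (-546 - (-37 + 5)/(-40 + 2*5)) = 161 - (-546 - (-32)/(-40 + 10)) = 161 - (-546 - (-32)/(-30)) = 161 - (-546 - (-1)*(-32)/30) = 161 - (-546 - 1*16/15) = 161 - (-546 - 16/15) = 161 - 1*(-8206/15) = 161 + 8206/15 = 10621/15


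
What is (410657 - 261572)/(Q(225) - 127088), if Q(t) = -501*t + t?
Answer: -149085/239588 ≈ -0.62226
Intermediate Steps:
Q(t) = -500*t
(410657 - 261572)/(Q(225) - 127088) = (410657 - 261572)/(-500*225 - 127088) = 149085/(-112500 - 127088) = 149085/(-239588) = 149085*(-1/239588) = -149085/239588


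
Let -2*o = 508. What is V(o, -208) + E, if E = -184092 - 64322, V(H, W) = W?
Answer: -248622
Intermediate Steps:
o = -254 (o = -½*508 = -254)
E = -248414
V(o, -208) + E = -208 - 248414 = -248622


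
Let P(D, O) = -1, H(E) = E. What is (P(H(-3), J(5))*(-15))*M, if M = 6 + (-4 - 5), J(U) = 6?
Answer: -45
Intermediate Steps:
M = -3 (M = 6 - 9 = -3)
(P(H(-3), J(5))*(-15))*M = -1*(-15)*(-3) = 15*(-3) = -45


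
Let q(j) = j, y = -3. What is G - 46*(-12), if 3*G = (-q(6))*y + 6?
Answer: 560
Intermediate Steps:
G = 8 (G = (-1*6*(-3) + 6)/3 = (-6*(-3) + 6)/3 = (18 + 6)/3 = (1/3)*24 = 8)
G - 46*(-12) = 8 - 46*(-12) = 8 + 552 = 560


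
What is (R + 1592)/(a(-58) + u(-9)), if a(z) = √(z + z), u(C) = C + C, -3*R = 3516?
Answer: -189/11 - 21*I*√29/11 ≈ -17.182 - 10.281*I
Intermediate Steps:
R = -1172 (R = -⅓*3516 = -1172)
u(C) = 2*C
a(z) = √2*√z (a(z) = √(2*z) = √2*√z)
(R + 1592)/(a(-58) + u(-9)) = (-1172 + 1592)/(√2*√(-58) + 2*(-9)) = 420/(√2*(I*√58) - 18) = 420/(2*I*√29 - 18) = 420/(-18 + 2*I*√29)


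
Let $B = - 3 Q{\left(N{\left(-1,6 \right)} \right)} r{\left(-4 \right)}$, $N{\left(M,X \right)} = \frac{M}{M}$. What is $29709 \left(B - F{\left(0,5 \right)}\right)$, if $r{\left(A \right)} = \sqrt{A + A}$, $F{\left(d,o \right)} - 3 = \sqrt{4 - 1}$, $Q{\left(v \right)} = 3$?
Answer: $-89127 - 29709 \sqrt{3} - 534762 i \sqrt{2} \approx -1.4058 \cdot 10^{5} - 7.5627 \cdot 10^{5} i$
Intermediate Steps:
$N{\left(M,X \right)} = 1$
$F{\left(d,o \right)} = 3 + \sqrt{3}$ ($F{\left(d,o \right)} = 3 + \sqrt{4 - 1} = 3 + \sqrt{3}$)
$r{\left(A \right)} = \sqrt{2} \sqrt{A}$ ($r{\left(A \right)} = \sqrt{2 A} = \sqrt{2} \sqrt{A}$)
$B = - 18 i \sqrt{2}$ ($B = \left(-3\right) 3 \sqrt{2} \sqrt{-4} = - 9 \sqrt{2} \cdot 2 i = - 9 \cdot 2 i \sqrt{2} = - 18 i \sqrt{2} \approx - 25.456 i$)
$29709 \left(B - F{\left(0,5 \right)}\right) = 29709 \left(- 18 i \sqrt{2} - \left(3 + \sqrt{3}\right)\right) = 29709 \left(-3 - \sqrt{3} - 18 i \sqrt{2}\right) = -89127 - 29709 \sqrt{3} - 534762 i \sqrt{2}$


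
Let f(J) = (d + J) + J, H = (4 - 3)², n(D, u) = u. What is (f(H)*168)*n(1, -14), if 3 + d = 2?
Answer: -2352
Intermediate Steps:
H = 1 (H = 1² = 1)
d = -1 (d = -3 + 2 = -1)
f(J) = -1 + 2*J (f(J) = (-1 + J) + J = -1 + 2*J)
(f(H)*168)*n(1, -14) = ((-1 + 2*1)*168)*(-14) = ((-1 + 2)*168)*(-14) = (1*168)*(-14) = 168*(-14) = -2352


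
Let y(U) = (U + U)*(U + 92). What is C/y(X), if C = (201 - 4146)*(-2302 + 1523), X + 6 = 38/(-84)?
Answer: -2710522710/973703 ≈ -2783.7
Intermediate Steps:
X = -271/42 (X = -6 + 38/(-84) = -6 + 38*(-1/84) = -6 - 19/42 = -271/42 ≈ -6.4524)
y(U) = 2*U*(92 + U) (y(U) = (2*U)*(92 + U) = 2*U*(92 + U))
C = 3073155 (C = -3945*(-779) = 3073155)
C/y(X) = 3073155/((2*(-271/42)*(92 - 271/42))) = 3073155/((2*(-271/42)*(3593/42))) = 3073155/(-973703/882) = 3073155*(-882/973703) = -2710522710/973703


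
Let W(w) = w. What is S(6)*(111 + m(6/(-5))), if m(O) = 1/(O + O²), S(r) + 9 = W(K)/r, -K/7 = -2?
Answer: -6910/9 ≈ -767.78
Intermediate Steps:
K = 14 (K = -7*(-2) = 14)
S(r) = -9 + 14/r
S(6)*(111 + m(6/(-5))) = (-9 + 14/6)*(111 + 1/(((6/(-5)))*(1 + 6/(-5)))) = (-9 + 14*(⅙))*(111 + 1/(((6*(-⅕)))*(1 + 6*(-⅕)))) = (-9 + 7/3)*(111 + 1/((-6/5)*(1 - 6/5))) = -20*(111 - 5/(6*(-⅕)))/3 = -20*(111 - ⅚*(-5))/3 = -20*(111 + 25/6)/3 = -20/3*691/6 = -6910/9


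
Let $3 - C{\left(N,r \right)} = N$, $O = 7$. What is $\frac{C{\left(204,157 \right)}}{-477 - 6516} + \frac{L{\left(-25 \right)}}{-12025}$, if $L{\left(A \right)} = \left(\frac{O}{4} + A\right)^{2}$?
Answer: $- \frac{196487}{12121200} \approx -0.01621$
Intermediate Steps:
$C{\left(N,r \right)} = 3 - N$
$L{\left(A \right)} = \left(\frac{7}{4} + A\right)^{2}$
$\frac{C{\left(204,157 \right)}}{-477 - 6516} + \frac{L{\left(-25 \right)}}{-12025} = \frac{3 - 204}{-477 - 6516} + \frac{\frac{1}{16} \left(7 + 4 \left(-25\right)\right)^{2}}{-12025} = \frac{3 - 204}{-477 - 6516} + \frac{\left(7 - 100\right)^{2}}{16} \left(- \frac{1}{12025}\right) = - \frac{201}{-6993} + \frac{\left(-93\right)^{2}}{16} \left(- \frac{1}{12025}\right) = \left(-201\right) \left(- \frac{1}{6993}\right) + \frac{1}{16} \cdot 8649 \left(- \frac{1}{12025}\right) = \frac{67}{2331} + \frac{8649}{16} \left(- \frac{1}{12025}\right) = \frac{67}{2331} - \frac{8649}{192400} = - \frac{196487}{12121200}$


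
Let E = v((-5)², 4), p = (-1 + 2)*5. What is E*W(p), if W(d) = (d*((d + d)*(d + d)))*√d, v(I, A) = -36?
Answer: -18000*√5 ≈ -40249.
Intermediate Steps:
p = 5 (p = 1*5 = 5)
E = -36
W(d) = 4*d^(7/2) (W(d) = (d*((2*d)*(2*d)))*√d = (d*(4*d²))*√d = (4*d³)*√d = 4*d^(7/2))
E*W(p) = -144*5^(7/2) = -144*125*√5 = -18000*√5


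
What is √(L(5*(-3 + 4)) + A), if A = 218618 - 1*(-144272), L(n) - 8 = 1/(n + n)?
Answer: √36289810/10 ≈ 602.41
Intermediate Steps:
L(n) = 8 + 1/(2*n) (L(n) = 8 + 1/(n + n) = 8 + 1/(2*n))
A = 362890 (A = 218618 + 144272 = 362890)
√(L(5*(-3 + 4)) + A) = √((8 + 1/(2*((5*(-3 + 4))))) + 362890) = √((8 + 1/(2*((5*1)))) + 362890) = √((8 + (½)/5) + 362890) = √((8 + (½)*(⅕)) + 362890) = √((8 + ⅒) + 362890) = √(81/10 + 362890) = √(3628981/10) = √36289810/10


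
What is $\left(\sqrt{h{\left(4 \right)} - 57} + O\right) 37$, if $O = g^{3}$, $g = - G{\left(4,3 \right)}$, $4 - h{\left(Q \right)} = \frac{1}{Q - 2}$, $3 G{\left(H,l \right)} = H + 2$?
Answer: $-296 + \frac{37 i \sqrt{214}}{2} \approx -296.0 + 270.63 i$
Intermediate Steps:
$G{\left(H,l \right)} = \frac{2}{3} + \frac{H}{3}$ ($G{\left(H,l \right)} = \frac{H + 2}{3} = \frac{2 + H}{3} = \frac{2}{3} + \frac{H}{3}$)
$h{\left(Q \right)} = 4 - \frac{1}{-2 + Q}$ ($h{\left(Q \right)} = 4 - \frac{1}{Q - 2} = 4 - \frac{1}{-2 + Q}$)
$g = -2$ ($g = - (\frac{2}{3} + \frac{1}{3} \cdot 4) = - (\frac{2}{3} + \frac{4}{3}) = \left(-1\right) 2 = -2$)
$O = -8$ ($O = \left(-2\right)^{3} = -8$)
$\left(\sqrt{h{\left(4 \right)} - 57} + O\right) 37 = \left(\sqrt{\frac{-9 + 4 \cdot 4}{-2 + 4} - 57} - 8\right) 37 = \left(\sqrt{\frac{-9 + 16}{2} - 57} - 8\right) 37 = \left(\sqrt{\frac{1}{2} \cdot 7 - 57} - 8\right) 37 = \left(\sqrt{\frac{7}{2} - 57} - 8\right) 37 = \left(\sqrt{- \frac{107}{2}} - 8\right) 37 = \left(\frac{i \sqrt{214}}{2} - 8\right) 37 = \left(-8 + \frac{i \sqrt{214}}{2}\right) 37 = -296 + \frac{37 i \sqrt{214}}{2}$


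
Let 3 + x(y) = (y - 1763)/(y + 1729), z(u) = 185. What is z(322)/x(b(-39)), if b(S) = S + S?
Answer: -305435/6794 ≈ -44.957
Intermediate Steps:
b(S) = 2*S
x(y) = -3 + (-1763 + y)/(1729 + y) (x(y) = -3 + (y - 1763)/(y + 1729) = -3 + (-1763 + y)/(1729 + y))
z(322)/x(b(-39)) = 185/((2*(-3475 - 2*(-39))/(1729 + 2*(-39)))) = 185/((2*(-3475 - 1*(-78))/(1729 - 78))) = 185/((2*(-3475 + 78)/1651)) = 185/((2*(1/1651)*(-3397))) = 185/(-6794/1651) = 185*(-1651/6794) = -305435/6794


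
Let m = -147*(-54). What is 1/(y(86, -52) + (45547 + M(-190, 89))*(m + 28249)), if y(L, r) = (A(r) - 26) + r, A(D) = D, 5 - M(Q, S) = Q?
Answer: 1/1655265624 ≈ 6.0413e-10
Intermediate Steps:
M(Q, S) = 5 - Q
m = 7938
y(L, r) = -26 + 2*r (y(L, r) = (r - 26) + r = (-26 + r) + r = -26 + 2*r)
1/(y(86, -52) + (45547 + M(-190, 89))*(m + 28249)) = 1/((-26 + 2*(-52)) + (45547 + (5 - 1*(-190)))*(7938 + 28249)) = 1/((-26 - 104) + (45547 + (5 + 190))*36187) = 1/(-130 + (45547 + 195)*36187) = 1/(-130 + 45742*36187) = 1/(-130 + 1655265754) = 1/1655265624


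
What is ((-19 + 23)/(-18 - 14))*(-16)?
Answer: 2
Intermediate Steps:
((-19 + 23)/(-18 - 14))*(-16) = (4/(-32))*(-16) = (4*(-1/32))*(-16) = -⅛*(-16) = 2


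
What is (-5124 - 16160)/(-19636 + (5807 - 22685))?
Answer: 10642/18257 ≈ 0.58290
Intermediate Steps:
(-5124 - 16160)/(-19636 + (5807 - 22685)) = -21284/(-19636 - 16878) = -21284/(-36514) = -21284*(-1/36514) = 10642/18257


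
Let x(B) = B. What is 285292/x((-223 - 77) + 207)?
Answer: -285292/93 ≈ -3067.7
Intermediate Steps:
285292/x((-223 - 77) + 207) = 285292/((-223 - 77) + 207) = 285292/(-300 + 207) = 285292/(-93) = 285292*(-1/93) = -285292/93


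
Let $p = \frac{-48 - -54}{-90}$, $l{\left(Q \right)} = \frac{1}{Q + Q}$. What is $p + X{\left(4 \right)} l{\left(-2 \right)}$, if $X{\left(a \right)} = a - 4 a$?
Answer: $\frac{44}{15} \approx 2.9333$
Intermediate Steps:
$l{\left(Q \right)} = \frac{1}{2 Q}$
$X{\left(a \right)} = - 3 a$
$p = - \frac{1}{15}$ ($p = \left(-48 + 54\right) \left(- \frac{1}{90}\right) = 6 \left(- \frac{1}{90}\right) = - \frac{1}{15} \approx -0.066667$)
$p + X{\left(4 \right)} l{\left(-2 \right)} = - \frac{1}{15} + \left(-3\right) 4 \frac{1}{2 \left(-2\right)} = - \frac{1}{15} - 12 \cdot \frac{1}{2} \left(- \frac{1}{2}\right) = - \frac{1}{15} - -3 = - \frac{1}{15} + 3 = \frac{44}{15}$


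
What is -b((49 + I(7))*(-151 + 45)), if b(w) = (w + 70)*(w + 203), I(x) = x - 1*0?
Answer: -33629778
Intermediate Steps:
I(x) = x (I(x) = x + 0 = x)
b(w) = (70 + w)*(203 + w)
-b((49 + I(7))*(-151 + 45)) = -(14210 + ((49 + 7)*(-151 + 45))**2 + 273*((49 + 7)*(-151 + 45))) = -(14210 + (56*(-106))**2 + 273*(56*(-106))) = -(14210 + (-5936)**2 + 273*(-5936)) = -(14210 + 35236096 - 1620528) = -1*33629778 = -33629778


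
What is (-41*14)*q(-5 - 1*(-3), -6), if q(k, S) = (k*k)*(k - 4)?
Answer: 13776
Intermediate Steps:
q(k, S) = k**2*(-4 + k)
(-41*14)*q(-5 - 1*(-3), -6) = (-41*14)*((-5 - 1*(-3))**2*(-4 + (-5 - 1*(-3)))) = -574*(-5 + 3)**2*(-4 + (-5 + 3)) = -574*(-2)**2*(-4 - 2) = -2296*(-6) = -574*(-24) = 13776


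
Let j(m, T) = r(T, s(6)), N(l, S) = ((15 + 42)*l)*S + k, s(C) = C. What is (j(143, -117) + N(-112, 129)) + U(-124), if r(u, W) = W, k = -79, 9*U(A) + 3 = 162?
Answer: -2470774/3 ≈ -8.2359e+5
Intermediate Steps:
U(A) = 53/3 (U(A) = -⅓ + (⅑)*162 = -⅓ + 18 = 53/3)
N(l, S) = -79 + 57*S*l (N(l, S) = ((15 + 42)*l)*S - 79 = (57*l)*S - 79 = 57*S*l - 79 = -79 + 57*S*l)
j(m, T) = 6
(j(143, -117) + N(-112, 129)) + U(-124) = (6 + (-79 + 57*129*(-112))) + 53/3 = (6 + (-79 - 823536)) + 53/3 = (6 - 823615) + 53/3 = -823609 + 53/3 = -2470774/3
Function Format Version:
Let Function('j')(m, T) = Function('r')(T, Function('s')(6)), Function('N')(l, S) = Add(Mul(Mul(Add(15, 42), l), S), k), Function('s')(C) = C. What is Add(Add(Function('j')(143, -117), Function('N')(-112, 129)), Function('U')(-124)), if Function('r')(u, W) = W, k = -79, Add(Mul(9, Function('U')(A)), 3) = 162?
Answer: Rational(-2470774, 3) ≈ -8.2359e+5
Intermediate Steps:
Function('U')(A) = Rational(53, 3) (Function('U')(A) = Add(Rational(-1, 3), Mul(Rational(1, 9), 162)) = Add(Rational(-1, 3), 18) = Rational(53, 3))
Function('N')(l, S) = Add(-79, Mul(57, S, l)) (Function('N')(l, S) = Add(Mul(Mul(Add(15, 42), l), S), -79) = Add(Mul(Mul(57, l), S), -79) = Add(Mul(57, S, l), -79) = Add(-79, Mul(57, S, l)))
Function('j')(m, T) = 6
Add(Add(Function('j')(143, -117), Function('N')(-112, 129)), Function('U')(-124)) = Add(Add(6, Add(-79, Mul(57, 129, -112))), Rational(53, 3)) = Add(Add(6, Add(-79, -823536)), Rational(53, 3)) = Add(Add(6, -823615), Rational(53, 3)) = Add(-823609, Rational(53, 3)) = Rational(-2470774, 3)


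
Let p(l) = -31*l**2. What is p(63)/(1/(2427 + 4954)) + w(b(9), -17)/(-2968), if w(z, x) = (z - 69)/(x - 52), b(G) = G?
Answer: -15498502559699/17066 ≈ -9.0815e+8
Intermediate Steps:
w(z, x) = (-69 + z)/(-52 + x)
p(63)/(1/(2427 + 4954)) + w(b(9), -17)/(-2968) = (-31*63**2)/(1/(2427 + 4954)) + ((-69 + 9)/(-52 - 17))/(-2968) = (-31*3969)/(1/7381) + (-60/(-69))*(-1/2968) = -123039/1/7381 - 1/69*(-60)*(-1/2968) = -123039*7381 + (20/23)*(-1/2968) = -908150859 - 5/17066 = -15498502559699/17066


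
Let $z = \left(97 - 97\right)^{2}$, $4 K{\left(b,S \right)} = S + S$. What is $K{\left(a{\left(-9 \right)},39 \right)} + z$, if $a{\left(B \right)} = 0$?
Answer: $\frac{39}{2} \approx 19.5$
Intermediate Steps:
$K{\left(b,S \right)} = \frac{S}{2}$ ($K{\left(b,S \right)} = \frac{S + S}{4} = \frac{2 S}{4} = \frac{S}{2}$)
$z = 0$ ($z = 0^{2} = 0$)
$K{\left(a{\left(-9 \right)},39 \right)} + z = \frac{1}{2} \cdot 39 + 0 = \frac{39}{2} + 0 = \frac{39}{2}$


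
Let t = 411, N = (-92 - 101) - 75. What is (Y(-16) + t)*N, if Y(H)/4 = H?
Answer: -92996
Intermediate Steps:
N = -268 (N = -193 - 75 = -268)
Y(H) = 4*H
(Y(-16) + t)*N = (4*(-16) + 411)*(-268) = (-64 + 411)*(-268) = 347*(-268) = -92996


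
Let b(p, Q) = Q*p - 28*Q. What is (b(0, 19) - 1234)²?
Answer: 3118756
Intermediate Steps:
b(p, Q) = -28*Q + Q*p
(b(0, 19) - 1234)² = (19*(-28 + 0) - 1234)² = (19*(-28) - 1234)² = (-532 - 1234)² = (-1766)² = 3118756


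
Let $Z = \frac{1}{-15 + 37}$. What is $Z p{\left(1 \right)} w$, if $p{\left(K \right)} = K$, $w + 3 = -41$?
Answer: $-2$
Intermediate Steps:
$w = -44$ ($w = -3 - 41 = -44$)
$Z = \frac{1}{22} \approx 0.045455$
$Z p{\left(1 \right)} w = \frac{1}{22} \cdot 1 \left(-44\right) = \frac{1}{22} \left(-44\right) = -2$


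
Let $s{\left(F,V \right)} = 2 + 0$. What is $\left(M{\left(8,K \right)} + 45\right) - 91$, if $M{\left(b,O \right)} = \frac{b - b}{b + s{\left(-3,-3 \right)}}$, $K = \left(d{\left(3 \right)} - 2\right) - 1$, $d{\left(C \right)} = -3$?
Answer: $-46$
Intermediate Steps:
$s{\left(F,V \right)} = 2$
$K = -6$ ($K = \left(-3 - 2\right) - 1 = -5 - 1 = -6$)
$M{\left(b,O \right)} = 0$ ($M{\left(b,O \right)} = \frac{b - b}{b + 2} = \frac{0}{2 + b} = 0$)
$\left(M{\left(8,K \right)} + 45\right) - 91 = \left(0 + 45\right) - 91 = 45 - 91 = -46$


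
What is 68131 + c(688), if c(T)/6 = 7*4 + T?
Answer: 72427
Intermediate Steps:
c(T) = 168 + 6*T (c(T) = 6*(7*4 + T) = 6*(28 + T) = 168 + 6*T)
68131 + c(688) = 68131 + (168 + 6*688) = 68131 + (168 + 4128) = 68131 + 4296 = 72427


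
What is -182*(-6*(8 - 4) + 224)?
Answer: -36400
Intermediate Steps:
-182*(-6*(8 - 4) + 224) = -182*(-6*4 + 224) = -182*(-24 + 224) = -182*200 = -36400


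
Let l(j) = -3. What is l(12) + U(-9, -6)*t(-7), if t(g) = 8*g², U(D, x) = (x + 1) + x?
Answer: -4315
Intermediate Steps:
U(D, x) = 1 + 2*x (U(D, x) = (1 + x) + x = 1 + 2*x)
l(12) + U(-9, -6)*t(-7) = -3 + (1 + 2*(-6))*(8*(-7)²) = -3 + (1 - 12)*(8*49) = -3 - 11*392 = -3 - 4312 = -4315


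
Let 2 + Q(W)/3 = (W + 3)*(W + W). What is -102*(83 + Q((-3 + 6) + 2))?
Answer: -32334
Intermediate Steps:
Q(W) = -6 + 6*W*(3 + W) (Q(W) = -6 + 3*((W + 3)*(W + W)) = -6 + 3*((3 + W)*(2*W)) = -6 + 3*(2*W*(3 + W)) = -6 + 6*W*(3 + W))
-102*(83 + Q((-3 + 6) + 2)) = -102*(83 + (-6 + 6*((-3 + 6) + 2)² + 18*((-3 + 6) + 2))) = -102*(83 + (-6 + 6*(3 + 2)² + 18*(3 + 2))) = -102*(83 + (-6 + 6*5² + 18*5)) = -102*(83 + (-6 + 6*25 + 90)) = -102*(83 + (-6 + 150 + 90)) = -102*(83 + 234) = -102*317 = -32334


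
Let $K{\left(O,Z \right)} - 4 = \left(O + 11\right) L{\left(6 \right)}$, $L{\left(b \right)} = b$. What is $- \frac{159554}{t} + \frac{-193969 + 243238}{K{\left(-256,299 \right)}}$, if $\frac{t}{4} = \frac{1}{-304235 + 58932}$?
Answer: $\frac{7172235443827}{733} \approx 9.7848 \cdot 10^{9}$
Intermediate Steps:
$t = - \frac{4}{245303}$ ($t = \frac{4}{-304235 + 58932} = \frac{4}{-245303} = 4 \left(- \frac{1}{245303}\right) = - \frac{4}{245303} \approx -1.6306 \cdot 10^{-5}$)
$K{\left(O,Z \right)} = 70 + 6 O$ ($K{\left(O,Z \right)} = 4 + \left(O + 11\right) 6 = 4 + \left(11 + O\right) 6 = 4 + \left(66 + 6 O\right) = 70 + 6 O$)
$- \frac{159554}{t} + \frac{-193969 + 243238}{K{\left(-256,299 \right)}} = - \frac{159554}{- \frac{4}{245303}} + \frac{-193969 + 243238}{70 + 6 \left(-256\right)} = \left(-159554\right) \left(- \frac{245303}{4}\right) + \frac{49269}{70 - 1536} = \frac{19569537431}{2} + \frac{49269}{-1466} = \frac{19569537431}{2} + 49269 \left(- \frac{1}{1466}\right) = \frac{19569537431}{2} - \frac{49269}{1466} = \frac{7172235443827}{733}$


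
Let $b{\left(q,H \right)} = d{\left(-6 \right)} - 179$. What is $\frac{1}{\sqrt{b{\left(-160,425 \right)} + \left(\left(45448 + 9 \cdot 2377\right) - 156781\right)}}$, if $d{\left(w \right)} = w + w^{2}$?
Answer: $- \frac{i \sqrt{90089}}{90089} \approx - 0.0033317 i$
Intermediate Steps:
$b{\left(q,H \right)} = -149$ ($b{\left(q,H \right)} = - 6 \left(1 - 6\right) - 179 = \left(-6\right) \left(-5\right) - 179 = 30 - 179 = -149$)
$\frac{1}{\sqrt{b{\left(-160,425 \right)} + \left(\left(45448 + 9 \cdot 2377\right) - 156781\right)}} = \frac{1}{\sqrt{-149 + \left(\left(45448 + 9 \cdot 2377\right) - 156781\right)}} = \frac{1}{\sqrt{-149 + \left(\left(45448 + 21393\right) - 156781\right)}} = \frac{1}{\sqrt{-149 + \left(66841 - 156781\right)}} = \frac{1}{\sqrt{-149 - 89940}} = \frac{1}{\sqrt{-90089}} = \frac{1}{i \sqrt{90089}} = - \frac{i \sqrt{90089}}{90089}$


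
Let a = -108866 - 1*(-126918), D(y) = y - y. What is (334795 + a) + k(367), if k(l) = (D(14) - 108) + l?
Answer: 353106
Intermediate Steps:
D(y) = 0
a = 18052 (a = -108866 + 126918 = 18052)
k(l) = -108 + l (k(l) = (0 - 108) + l = -108 + l)
(334795 + a) + k(367) = (334795 + 18052) + (-108 + 367) = 352847 + 259 = 353106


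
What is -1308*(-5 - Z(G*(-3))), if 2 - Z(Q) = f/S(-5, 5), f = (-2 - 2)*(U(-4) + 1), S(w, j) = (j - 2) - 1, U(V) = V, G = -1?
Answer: 1308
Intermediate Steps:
S(w, j) = -3 + j (S(w, j) = (-2 + j) - 1 = -3 + j)
f = 12 (f = (-2 - 2)*(-4 + 1) = -4*(-3) = 12)
Z(Q) = -4 (Z(Q) = 2 - 12/(-3 + 5) = 2 - 12/2 = 2 - 1*6 = 2 - 6 = -4)
-1308*(-5 - Z(G*(-3))) = -1308*(-5 - 1*(-4)) = -1308*(-5 + 4) = -1308*(-1) = 1308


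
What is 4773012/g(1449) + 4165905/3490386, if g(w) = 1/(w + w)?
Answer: 16093226019091147/1163462 ≈ 1.3832e+10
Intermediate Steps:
g(w) = 1/(2*w)
4773012/g(1449) + 4165905/3490386 = 4773012/(((½)/1449)) + 4165905/3490386 = 4773012/(((½)*(1/1449))) + 4165905*(1/3490386) = 4773012/(1/2898) + 1388635/1163462 = 4773012*2898 + 1388635/1163462 = 13832188776 + 1388635/1163462 = 16093226019091147/1163462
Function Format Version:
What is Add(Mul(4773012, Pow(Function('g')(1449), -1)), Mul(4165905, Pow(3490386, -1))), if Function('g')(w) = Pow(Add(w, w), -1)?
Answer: Rational(16093226019091147, 1163462) ≈ 1.3832e+10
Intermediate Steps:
Function('g')(w) = Mul(Rational(1, 2), Pow(w, -1)) (Function('g')(w) = Pow(Mul(2, w), -1) = Mul(Rational(1, 2), Pow(w, -1)))
Add(Mul(4773012, Pow(Function('g')(1449), -1)), Mul(4165905, Pow(3490386, -1))) = Add(Mul(4773012, Pow(Mul(Rational(1, 2), Pow(1449, -1)), -1)), Mul(4165905, Pow(3490386, -1))) = Add(Mul(4773012, Pow(Mul(Rational(1, 2), Rational(1, 1449)), -1)), Mul(4165905, Rational(1, 3490386))) = Add(Mul(4773012, Pow(Rational(1, 2898), -1)), Rational(1388635, 1163462)) = Add(Mul(4773012, 2898), Rational(1388635, 1163462)) = Add(13832188776, Rational(1388635, 1163462)) = Rational(16093226019091147, 1163462)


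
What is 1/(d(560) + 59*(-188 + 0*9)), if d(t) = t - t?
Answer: -1/11092 ≈ -9.0155e-5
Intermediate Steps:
d(t) = 0
1/(d(560) + 59*(-188 + 0*9)) = 1/(0 + 59*(-188 + 0*9)) = 1/(0 + 59*(-188 + 0)) = 1/(0 + 59*(-188)) = 1/(0 - 11092) = 1/(-11092) = -1/11092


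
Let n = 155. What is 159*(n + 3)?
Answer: 25122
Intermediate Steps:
159*(n + 3) = 159*(155 + 3) = 159*158 = 25122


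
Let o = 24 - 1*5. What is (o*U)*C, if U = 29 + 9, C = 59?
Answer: 42598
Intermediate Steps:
U = 38
o = 19 (o = 24 - 5 = 19)
(o*U)*C = (19*38)*59 = 722*59 = 42598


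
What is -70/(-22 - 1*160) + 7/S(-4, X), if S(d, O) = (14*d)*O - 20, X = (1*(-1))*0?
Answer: 9/260 ≈ 0.034615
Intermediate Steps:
X = 0 (X = -1*0 = 0)
S(d, O) = -20 + 14*O*d (S(d, O) = 14*O*d - 20 = -20 + 14*O*d)
-70/(-22 - 1*160) + 7/S(-4, X) = -70/(-22 - 1*160) + 7/(-20 + 14*0*(-4)) = -70/(-22 - 160) + 7/(-20 + 0) = -70/(-182) + 7/(-20) = -70*(-1/182) + 7*(-1/20) = 5/13 - 7/20 = 9/260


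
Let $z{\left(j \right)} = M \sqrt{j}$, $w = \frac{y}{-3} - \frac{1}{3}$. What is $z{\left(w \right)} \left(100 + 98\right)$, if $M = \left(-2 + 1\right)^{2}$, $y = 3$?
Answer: $132 i \sqrt{3} \approx 228.63 i$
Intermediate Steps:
$w = - \frac{4}{3}$ ($w = \frac{3}{-3} - \frac{1}{3} = 3 \left(- \frac{1}{3}\right) - \frac{1}{3} = -1 - \frac{1}{3} = - \frac{4}{3} \approx -1.3333$)
$M = 1$ ($M = \left(-1\right)^{2} = 1$)
$z{\left(j \right)} = \sqrt{j}$ ($z{\left(j \right)} = 1 \sqrt{j} = \sqrt{j}$)
$z{\left(w \right)} \left(100 + 98\right) = \sqrt{- \frac{4}{3}} \left(100 + 98\right) = \frac{2 i \sqrt{3}}{3} \cdot 198 = 132 i \sqrt{3}$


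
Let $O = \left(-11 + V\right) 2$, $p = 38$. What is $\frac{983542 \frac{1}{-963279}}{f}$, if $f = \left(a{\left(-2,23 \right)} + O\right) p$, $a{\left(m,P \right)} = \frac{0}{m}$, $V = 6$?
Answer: $\frac{491771}{183023010} \approx 0.0026869$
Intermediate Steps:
$a{\left(m,P \right)} = 0$
$O = -10$ ($O = \left(-11 + 6\right) 2 = \left(-5\right) 2 = -10$)
$f = -380$ ($f = \left(0 - 10\right) 38 = \left(-10\right) 38 = -380$)
$\frac{983542 \frac{1}{-963279}}{f} = \frac{983542 \frac{1}{-963279}}{-380} = 983542 \left(- \frac{1}{963279}\right) \left(- \frac{1}{380}\right) = \left(- \frac{983542}{963279}\right) \left(- \frac{1}{380}\right) = \frac{491771}{183023010}$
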